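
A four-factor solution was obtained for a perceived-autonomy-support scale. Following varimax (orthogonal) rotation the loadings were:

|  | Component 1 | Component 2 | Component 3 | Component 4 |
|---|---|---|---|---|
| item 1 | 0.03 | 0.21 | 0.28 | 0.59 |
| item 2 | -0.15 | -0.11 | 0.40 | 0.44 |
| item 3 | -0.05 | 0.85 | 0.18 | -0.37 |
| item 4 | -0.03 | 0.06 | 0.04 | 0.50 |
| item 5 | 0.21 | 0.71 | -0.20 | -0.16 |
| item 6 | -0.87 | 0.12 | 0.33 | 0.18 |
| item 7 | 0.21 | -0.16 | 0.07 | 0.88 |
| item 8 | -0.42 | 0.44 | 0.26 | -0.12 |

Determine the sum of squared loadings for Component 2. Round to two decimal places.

SS loadings for Component 2 = 0.21² + (-0.11)² + 0.85² + 0.06² + 0.71² + 0.12² + (-0.16)² + 0.44² = 0.0441 + 0.0121 + 0.7225 + 0.0036 + 0.5041 + 0.0144 + 0.0256 + 0.1936 = 1.5200

1.52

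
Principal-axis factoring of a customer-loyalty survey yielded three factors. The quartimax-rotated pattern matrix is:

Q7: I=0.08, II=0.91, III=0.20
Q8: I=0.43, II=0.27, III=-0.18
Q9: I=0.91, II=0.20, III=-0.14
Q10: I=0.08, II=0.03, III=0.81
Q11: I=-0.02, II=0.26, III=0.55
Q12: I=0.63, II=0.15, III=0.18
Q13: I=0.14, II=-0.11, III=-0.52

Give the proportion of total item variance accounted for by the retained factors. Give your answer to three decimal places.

SS loadings by factor: 1.4427, 1.0441, 1.3534; total = 3.8402.
Total variance with 7 standardized items is 7, so the solution explains 3.8402/7 = 0.5486.

0.549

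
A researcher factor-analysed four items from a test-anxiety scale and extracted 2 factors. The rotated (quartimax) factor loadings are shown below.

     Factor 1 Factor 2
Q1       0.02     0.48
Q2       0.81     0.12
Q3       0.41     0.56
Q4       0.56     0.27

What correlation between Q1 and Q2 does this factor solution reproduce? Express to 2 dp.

r̂ = Σ λ_i·λ_j across factors = (0.02)(0.81) + (0.48)(0.12)
  = +0.0162 +0.0576 = 0.0738

0.07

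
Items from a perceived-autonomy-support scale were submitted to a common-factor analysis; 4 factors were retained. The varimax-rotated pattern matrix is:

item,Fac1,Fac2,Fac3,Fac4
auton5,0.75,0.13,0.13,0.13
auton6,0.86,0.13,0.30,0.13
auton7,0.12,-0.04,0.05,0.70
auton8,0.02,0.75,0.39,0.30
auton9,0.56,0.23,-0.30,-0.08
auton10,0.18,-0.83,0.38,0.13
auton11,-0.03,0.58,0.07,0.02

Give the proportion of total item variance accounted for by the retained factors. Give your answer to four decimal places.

Communalities: 0.6132, 0.8634, 0.5085, 0.8050, 0.4629, 0.8826, 0.3426; Σh² = 4.4782.
Total variance with 7 standardized items is 7, so the solution explains 4.4782/7 = 0.6397.

0.6397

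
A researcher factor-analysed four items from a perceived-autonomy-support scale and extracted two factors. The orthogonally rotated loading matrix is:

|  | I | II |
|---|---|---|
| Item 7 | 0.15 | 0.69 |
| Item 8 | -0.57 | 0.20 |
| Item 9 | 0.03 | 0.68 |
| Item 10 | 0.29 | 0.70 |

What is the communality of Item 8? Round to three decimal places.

h² = (-0.57)² + 0.20² = 0.3249 + 0.0400 = 0.3649

0.365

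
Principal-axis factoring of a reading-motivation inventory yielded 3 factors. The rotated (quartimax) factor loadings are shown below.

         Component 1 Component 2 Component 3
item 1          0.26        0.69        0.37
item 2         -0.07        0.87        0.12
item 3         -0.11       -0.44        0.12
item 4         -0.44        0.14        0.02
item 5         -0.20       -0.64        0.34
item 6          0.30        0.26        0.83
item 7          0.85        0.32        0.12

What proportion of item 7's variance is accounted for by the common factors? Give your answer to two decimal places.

0.84

h² = 0.85² + 0.32² + 0.12² = 0.7225 + 0.1024 + 0.0144 = 0.8393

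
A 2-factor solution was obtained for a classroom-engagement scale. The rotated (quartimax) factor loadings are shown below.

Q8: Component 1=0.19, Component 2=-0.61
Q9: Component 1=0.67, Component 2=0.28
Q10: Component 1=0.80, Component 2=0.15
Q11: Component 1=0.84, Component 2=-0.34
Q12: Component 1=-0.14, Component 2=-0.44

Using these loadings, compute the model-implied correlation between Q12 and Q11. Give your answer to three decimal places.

r̂ = Σ λ_i·λ_j across factors = (-0.14)(0.84) + (-0.44)(-0.34)
  = -0.1176 +0.1496 = 0.0320

0.032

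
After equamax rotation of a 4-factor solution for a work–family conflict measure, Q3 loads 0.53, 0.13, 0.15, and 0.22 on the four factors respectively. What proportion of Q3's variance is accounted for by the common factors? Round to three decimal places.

0.369

h² = 0.53² + 0.13² + 0.15² + 0.22² = 0.2809 + 0.0169 + 0.0225 + 0.0484 = 0.3687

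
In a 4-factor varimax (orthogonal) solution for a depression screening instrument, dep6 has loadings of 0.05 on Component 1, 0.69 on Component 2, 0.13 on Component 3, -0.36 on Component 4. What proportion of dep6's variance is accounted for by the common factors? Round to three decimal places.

0.625

h² = 0.05² + 0.69² + 0.13² + (-0.36)² = 0.0025 + 0.4761 + 0.0169 + 0.1296 = 0.6251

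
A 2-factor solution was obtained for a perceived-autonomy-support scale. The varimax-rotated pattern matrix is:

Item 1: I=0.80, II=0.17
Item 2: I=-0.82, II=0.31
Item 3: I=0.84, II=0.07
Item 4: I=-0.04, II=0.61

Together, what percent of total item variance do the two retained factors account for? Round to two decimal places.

SS loadings by factor: 2.0196, 0.5020; total = 2.5216.
Total variance with 4 standardized items is 4, so the solution explains 2.5216/4 = 0.6304 = 63.04%.

63.04%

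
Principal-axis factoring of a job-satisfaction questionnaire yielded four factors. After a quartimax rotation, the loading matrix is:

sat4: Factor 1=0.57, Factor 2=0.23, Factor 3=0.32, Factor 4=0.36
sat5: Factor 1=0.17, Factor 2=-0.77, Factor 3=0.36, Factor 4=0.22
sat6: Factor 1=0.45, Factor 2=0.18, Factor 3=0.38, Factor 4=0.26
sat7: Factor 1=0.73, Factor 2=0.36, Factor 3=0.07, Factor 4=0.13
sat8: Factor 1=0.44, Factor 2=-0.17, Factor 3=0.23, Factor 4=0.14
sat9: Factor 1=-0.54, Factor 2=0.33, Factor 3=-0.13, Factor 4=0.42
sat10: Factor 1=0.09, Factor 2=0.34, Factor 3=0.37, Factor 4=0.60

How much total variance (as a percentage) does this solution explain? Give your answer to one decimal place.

SS loadings by factor: 1.5825, 1.0612, 0.5880, 0.8185; total = 4.0502.
Total variance with 7 standardized items is 7, so the solution explains 4.0502/7 = 0.5786 = 57.86%.

57.9%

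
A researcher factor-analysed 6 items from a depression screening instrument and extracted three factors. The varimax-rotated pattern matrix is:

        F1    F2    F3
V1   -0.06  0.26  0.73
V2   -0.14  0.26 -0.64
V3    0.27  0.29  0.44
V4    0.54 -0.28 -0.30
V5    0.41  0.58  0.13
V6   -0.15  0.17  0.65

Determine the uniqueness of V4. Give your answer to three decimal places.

0.540

h² = 0.54² + (-0.28)² + (-0.30)² = 0.2916 + 0.0784 + 0.0900 = 0.4600
Uniqueness u² = 1 − h² = 1 − 0.4600 = 0.5400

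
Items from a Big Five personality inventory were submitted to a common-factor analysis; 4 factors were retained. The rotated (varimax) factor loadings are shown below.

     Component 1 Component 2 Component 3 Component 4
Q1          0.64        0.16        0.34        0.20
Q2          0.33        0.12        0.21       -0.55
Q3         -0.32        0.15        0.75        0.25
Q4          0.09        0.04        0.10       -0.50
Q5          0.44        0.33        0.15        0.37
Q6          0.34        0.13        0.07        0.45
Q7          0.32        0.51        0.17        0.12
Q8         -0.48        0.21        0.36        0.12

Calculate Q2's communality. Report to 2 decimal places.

h² = 0.33² + 0.12² + 0.21² + (-0.55)² = 0.1089 + 0.0144 + 0.0441 + 0.3025 = 0.4699

0.47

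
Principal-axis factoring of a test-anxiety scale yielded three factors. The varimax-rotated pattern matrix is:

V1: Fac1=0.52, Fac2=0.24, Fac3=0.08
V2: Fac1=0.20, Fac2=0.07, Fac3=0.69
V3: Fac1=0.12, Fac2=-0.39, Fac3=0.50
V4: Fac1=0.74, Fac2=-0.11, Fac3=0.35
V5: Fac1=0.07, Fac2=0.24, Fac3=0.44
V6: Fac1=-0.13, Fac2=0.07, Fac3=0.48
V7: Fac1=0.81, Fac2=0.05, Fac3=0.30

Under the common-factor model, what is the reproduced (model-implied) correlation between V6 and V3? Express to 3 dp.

0.197

r̂ = Σ λ_i·λ_j across factors = (-0.13)(0.12) + (0.07)(-0.39) + (0.48)(0.50)
  = -0.0156 -0.0273 +0.2400 = 0.1971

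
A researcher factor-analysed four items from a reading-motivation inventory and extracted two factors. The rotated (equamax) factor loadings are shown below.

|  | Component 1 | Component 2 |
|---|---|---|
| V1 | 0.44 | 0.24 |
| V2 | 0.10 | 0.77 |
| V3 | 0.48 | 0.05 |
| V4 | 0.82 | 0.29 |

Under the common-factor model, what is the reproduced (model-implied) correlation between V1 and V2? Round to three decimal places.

0.229

r̂ = Σ λ_i·λ_j across factors = (0.44)(0.10) + (0.24)(0.77)
  = +0.0440 +0.1848 = 0.2288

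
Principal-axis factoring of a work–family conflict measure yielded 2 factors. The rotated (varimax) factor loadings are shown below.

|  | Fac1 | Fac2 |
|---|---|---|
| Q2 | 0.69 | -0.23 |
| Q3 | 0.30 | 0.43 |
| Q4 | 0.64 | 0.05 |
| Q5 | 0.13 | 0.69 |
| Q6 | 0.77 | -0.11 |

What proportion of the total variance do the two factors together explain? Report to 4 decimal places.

0.4628

Communalities: 0.5290, 0.2749, 0.4121, 0.4930, 0.6050; Σh² = 2.3140.
Total variance with 5 standardized items is 5, so the solution explains 2.3140/5 = 0.4628.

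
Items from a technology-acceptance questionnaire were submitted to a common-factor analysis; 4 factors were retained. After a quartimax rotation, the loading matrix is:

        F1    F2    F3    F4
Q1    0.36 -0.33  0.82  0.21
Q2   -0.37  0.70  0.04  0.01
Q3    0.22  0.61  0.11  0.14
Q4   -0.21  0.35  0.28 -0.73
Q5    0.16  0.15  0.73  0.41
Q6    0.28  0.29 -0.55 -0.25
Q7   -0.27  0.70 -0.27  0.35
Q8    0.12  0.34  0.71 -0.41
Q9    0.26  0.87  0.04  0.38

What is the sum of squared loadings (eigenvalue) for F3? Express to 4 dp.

2.1785

SS loadings for F3 = 0.82² + 0.04² + 0.11² + 0.28² + 0.73² + (-0.55)² + (-0.27)² + 0.71² + 0.04² = 0.6724 + 0.0016 + 0.0121 + 0.0784 + 0.5329 + 0.3025 + 0.0729 + 0.5041 + 0.0016 = 2.1785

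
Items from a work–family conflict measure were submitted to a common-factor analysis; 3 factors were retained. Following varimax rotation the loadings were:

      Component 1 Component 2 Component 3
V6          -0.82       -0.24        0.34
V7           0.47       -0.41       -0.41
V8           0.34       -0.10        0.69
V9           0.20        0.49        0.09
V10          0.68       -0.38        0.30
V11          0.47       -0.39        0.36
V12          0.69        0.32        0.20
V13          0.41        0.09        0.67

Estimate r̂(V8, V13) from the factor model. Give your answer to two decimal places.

r̂ = Σ λ_i·λ_j across factors = (0.34)(0.41) + (-0.10)(0.09) + (0.69)(0.67)
  = +0.1394 -0.0090 +0.4623 = 0.5927

0.59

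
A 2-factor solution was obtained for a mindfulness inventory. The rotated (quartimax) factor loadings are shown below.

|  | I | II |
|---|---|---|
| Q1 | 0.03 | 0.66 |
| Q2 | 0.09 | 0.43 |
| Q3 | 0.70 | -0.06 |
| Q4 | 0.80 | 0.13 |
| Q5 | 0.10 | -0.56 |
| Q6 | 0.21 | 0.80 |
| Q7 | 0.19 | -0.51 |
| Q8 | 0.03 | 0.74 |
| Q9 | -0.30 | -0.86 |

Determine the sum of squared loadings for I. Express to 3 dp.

1.320

SS loadings for I = 0.03² + 0.09² + 0.70² + 0.80² + 0.10² + 0.21² + 0.19² + 0.03² + (-0.30)² = 0.0009 + 0.0081 + 0.4900 + 0.6400 + 0.0100 + 0.0441 + 0.0361 + 0.0009 + 0.0900 = 1.3201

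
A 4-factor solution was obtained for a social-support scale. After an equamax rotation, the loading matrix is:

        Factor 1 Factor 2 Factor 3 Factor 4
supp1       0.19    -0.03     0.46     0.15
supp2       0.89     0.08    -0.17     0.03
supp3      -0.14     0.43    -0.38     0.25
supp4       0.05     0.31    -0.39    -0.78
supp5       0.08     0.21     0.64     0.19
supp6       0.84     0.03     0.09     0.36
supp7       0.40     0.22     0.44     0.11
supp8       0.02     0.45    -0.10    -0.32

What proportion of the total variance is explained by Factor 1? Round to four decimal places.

0.2153

SS loadings for Factor 1 = 0.19² + 0.89² + (-0.14)² + 0.05² + 0.08² + 0.84² + 0.40² + 0.02² = 1.7227
Proportion of variance = 1.7227 / 8 = 0.2153.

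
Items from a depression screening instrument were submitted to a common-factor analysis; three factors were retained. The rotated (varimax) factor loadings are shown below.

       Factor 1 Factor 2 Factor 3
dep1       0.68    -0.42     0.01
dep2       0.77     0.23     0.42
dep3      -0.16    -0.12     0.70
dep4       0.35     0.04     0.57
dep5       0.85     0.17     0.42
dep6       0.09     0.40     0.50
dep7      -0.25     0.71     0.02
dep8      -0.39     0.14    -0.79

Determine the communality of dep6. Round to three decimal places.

h² = 0.09² + 0.40² + 0.50² = 0.0081 + 0.1600 + 0.2500 = 0.4181

0.418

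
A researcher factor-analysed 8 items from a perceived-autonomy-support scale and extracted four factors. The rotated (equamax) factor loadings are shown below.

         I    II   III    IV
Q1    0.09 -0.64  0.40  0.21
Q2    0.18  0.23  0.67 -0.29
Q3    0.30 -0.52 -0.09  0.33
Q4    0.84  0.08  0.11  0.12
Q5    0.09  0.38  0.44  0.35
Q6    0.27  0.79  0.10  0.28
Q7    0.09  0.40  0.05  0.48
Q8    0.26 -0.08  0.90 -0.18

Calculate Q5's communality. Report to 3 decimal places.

h² = 0.09² + 0.38² + 0.44² + 0.35² = 0.0081 + 0.1444 + 0.1936 + 0.1225 = 0.4686

0.469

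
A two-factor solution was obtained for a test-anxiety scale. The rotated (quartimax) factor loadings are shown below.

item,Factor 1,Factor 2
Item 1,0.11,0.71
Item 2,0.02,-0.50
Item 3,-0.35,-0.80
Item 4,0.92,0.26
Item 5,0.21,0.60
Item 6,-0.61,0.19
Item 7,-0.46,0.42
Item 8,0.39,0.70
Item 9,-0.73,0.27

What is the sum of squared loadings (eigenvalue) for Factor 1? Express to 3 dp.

SS loadings for Factor 1 = 0.11² + 0.02² + (-0.35)² + 0.92² + 0.21² + (-0.61)² + (-0.46)² + 0.39² + (-0.73)² = 0.0121 + 0.0004 + 0.1225 + 0.8464 + 0.0441 + 0.3721 + 0.2116 + 0.1521 + 0.5329 = 2.2942

2.294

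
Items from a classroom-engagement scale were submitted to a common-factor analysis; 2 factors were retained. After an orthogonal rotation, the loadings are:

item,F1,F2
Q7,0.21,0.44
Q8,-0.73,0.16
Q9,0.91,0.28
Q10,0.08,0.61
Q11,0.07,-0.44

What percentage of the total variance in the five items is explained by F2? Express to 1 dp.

SS loadings for F2 = 0.44² + 0.16² + 0.28² + 0.61² + (-0.44)² = 0.8633
With 5 standardized items, total variance = 5. Proportion = 0.8633/5 = 0.1727 → 17.27%.

17.3%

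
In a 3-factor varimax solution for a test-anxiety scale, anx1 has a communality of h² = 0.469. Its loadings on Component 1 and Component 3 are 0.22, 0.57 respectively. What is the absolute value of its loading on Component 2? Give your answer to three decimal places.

0.309

Under orthogonal rotation h² = Σλ², so λ_Component 2² = h² − (0.3733) = 0.469 − 0.3733 = 0.0957.
|λ| = √0.0957 = 0.3094.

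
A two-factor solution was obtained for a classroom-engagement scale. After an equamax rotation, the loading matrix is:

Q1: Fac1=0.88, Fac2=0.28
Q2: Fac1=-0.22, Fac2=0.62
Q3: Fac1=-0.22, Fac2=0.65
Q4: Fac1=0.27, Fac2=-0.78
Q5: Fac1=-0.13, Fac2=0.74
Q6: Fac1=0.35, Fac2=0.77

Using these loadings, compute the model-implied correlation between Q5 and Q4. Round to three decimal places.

-0.612

r̂ = Σ λ_i·λ_j across factors = (-0.13)(0.27) + (0.74)(-0.78)
  = -0.0351 -0.5772 = -0.6123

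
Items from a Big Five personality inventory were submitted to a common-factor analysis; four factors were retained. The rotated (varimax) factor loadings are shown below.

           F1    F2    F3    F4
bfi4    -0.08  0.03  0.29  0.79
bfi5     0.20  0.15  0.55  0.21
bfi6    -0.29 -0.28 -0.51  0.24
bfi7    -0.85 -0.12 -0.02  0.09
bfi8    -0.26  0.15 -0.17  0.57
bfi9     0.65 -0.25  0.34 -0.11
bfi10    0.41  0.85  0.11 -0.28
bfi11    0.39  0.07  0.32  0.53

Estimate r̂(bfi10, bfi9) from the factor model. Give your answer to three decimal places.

r̂ = Σ λ_i·λ_j across factors = (0.41)(0.65) + (0.85)(-0.25) + (0.11)(0.34) + (-0.28)(-0.11)
  = +0.2665 -0.2125 +0.0374 +0.0308 = 0.1222

0.122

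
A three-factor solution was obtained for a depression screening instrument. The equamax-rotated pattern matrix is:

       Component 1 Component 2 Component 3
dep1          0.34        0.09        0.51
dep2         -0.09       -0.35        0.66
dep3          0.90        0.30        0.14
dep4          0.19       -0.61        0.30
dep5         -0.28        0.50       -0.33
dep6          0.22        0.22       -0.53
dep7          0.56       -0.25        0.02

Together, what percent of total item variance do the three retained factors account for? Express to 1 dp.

Communalities: 0.3838, 0.5662, 0.9196, 0.4982, 0.4373, 0.3777, 0.3765; Σh² = 3.5593.
Total variance with 7 standardized items is 7, so the solution explains 3.5593/7 = 0.5085 = 50.85%.

50.8%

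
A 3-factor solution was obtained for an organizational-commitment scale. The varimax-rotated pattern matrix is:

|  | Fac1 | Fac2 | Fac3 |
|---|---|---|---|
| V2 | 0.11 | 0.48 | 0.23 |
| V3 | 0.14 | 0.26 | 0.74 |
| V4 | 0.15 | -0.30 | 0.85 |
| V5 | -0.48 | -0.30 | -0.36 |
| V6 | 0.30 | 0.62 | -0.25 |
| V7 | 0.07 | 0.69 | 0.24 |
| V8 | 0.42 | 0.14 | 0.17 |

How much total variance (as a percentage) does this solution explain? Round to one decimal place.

Communalities: 0.2954, 0.6348, 0.8350, 0.4500, 0.5369, 0.5386, 0.2249; Σh² = 3.5156.
Total variance with 7 standardized items is 7, so the solution explains 3.5156/7 = 0.5022 = 50.22%.

50.2%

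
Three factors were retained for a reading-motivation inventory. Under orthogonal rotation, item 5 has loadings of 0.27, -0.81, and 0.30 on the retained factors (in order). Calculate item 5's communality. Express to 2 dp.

h² = 0.27² + (-0.81)² + 0.30² = 0.0729 + 0.6561 + 0.0900 = 0.8190

0.82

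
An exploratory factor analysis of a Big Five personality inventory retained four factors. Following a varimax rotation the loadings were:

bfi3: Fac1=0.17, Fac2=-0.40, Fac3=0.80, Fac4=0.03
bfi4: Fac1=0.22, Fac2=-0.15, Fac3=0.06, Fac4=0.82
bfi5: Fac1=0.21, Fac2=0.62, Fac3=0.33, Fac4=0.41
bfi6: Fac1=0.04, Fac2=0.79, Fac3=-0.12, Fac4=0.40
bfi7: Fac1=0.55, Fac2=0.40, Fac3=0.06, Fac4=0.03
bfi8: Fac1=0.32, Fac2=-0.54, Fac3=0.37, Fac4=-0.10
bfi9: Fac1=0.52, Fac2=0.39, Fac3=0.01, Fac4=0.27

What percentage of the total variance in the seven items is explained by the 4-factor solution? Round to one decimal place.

Communalities: 0.8298, 0.7469, 0.7055, 0.8001, 0.4670, 0.5409, 0.4955; Σh² = 4.5857.
Total variance with 7 standardized items is 7, so the solution explains 4.5857/7 = 0.6551 = 65.51%.

65.5%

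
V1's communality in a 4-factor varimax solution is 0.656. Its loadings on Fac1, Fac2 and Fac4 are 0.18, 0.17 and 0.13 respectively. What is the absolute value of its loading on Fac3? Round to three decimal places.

0.760

Under orthogonal rotation h² = Σλ², so λ_Fac3² = h² − (0.0782) = 0.656 − 0.0782 = 0.5778.
|λ| = √0.5778 = 0.7601.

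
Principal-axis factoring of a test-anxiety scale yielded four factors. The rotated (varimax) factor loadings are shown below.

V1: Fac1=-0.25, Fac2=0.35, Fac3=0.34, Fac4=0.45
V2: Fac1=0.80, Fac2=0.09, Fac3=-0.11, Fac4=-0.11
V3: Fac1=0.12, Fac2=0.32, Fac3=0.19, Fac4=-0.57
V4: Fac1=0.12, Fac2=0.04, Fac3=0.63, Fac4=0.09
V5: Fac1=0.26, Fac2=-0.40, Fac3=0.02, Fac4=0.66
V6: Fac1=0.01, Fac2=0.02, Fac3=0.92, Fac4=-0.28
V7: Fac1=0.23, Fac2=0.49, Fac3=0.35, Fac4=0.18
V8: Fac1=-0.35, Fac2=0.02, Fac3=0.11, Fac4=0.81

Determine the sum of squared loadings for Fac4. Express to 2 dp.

SS loadings for Fac4 = 0.45² + (-0.11)² + (-0.57)² + 0.09² + 0.66² + (-0.28)² + 0.18² + 0.81² = 0.2025 + 0.0121 + 0.3249 + 0.0081 + 0.4356 + 0.0784 + 0.0324 + 0.6561 = 1.7501

1.75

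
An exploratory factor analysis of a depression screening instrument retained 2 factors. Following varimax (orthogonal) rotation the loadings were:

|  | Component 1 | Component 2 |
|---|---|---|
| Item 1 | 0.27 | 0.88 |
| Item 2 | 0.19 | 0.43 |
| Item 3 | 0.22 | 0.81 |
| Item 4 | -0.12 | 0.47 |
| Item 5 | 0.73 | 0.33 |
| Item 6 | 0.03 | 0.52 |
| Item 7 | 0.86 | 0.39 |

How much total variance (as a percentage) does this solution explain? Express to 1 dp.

54.5%

Communalities: 0.8473, 0.2210, 0.7045, 0.2353, 0.6418, 0.2713, 0.8917; Σh² = 3.8129.
Total variance with 7 standardized items is 7, so the solution explains 3.8129/7 = 0.5447 = 54.47%.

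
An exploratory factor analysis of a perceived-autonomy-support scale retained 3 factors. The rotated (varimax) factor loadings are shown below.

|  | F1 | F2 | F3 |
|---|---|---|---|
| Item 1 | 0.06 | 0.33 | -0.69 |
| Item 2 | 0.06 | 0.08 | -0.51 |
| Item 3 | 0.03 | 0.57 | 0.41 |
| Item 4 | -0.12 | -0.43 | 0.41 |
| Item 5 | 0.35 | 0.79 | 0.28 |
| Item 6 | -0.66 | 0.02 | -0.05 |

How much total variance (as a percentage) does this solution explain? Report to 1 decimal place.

Communalities: 0.5886, 0.2701, 0.4939, 0.3674, 0.8250, 0.4385; Σh² = 2.9835.
Total variance with 6 standardized items is 6, so the solution explains 2.9835/6 = 0.4972 = 49.72%.

49.7%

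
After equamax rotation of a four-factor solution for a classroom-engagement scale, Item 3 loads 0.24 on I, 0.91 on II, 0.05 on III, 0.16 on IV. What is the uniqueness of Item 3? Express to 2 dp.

0.09

h² = 0.24² + 0.91² + 0.05² + 0.16² = 0.0576 + 0.8281 + 0.0025 + 0.0256 = 0.9138
Uniqueness u² = 1 − h² = 1 − 0.9138 = 0.0862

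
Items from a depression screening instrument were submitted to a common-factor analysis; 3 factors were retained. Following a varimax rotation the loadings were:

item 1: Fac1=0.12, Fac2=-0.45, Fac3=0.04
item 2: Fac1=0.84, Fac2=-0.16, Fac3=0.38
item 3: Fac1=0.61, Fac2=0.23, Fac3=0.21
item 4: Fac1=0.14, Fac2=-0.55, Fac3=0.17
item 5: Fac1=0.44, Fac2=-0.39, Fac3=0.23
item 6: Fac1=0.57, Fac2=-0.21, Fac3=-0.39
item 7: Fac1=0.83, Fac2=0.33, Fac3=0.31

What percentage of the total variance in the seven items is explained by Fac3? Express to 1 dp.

SS loadings for Fac3 = 0.04² + 0.38² + 0.21² + 0.17² + 0.23² + (-0.39)² + 0.31² = 0.5201
With 7 standardized items, total variance = 7. Proportion = 0.5201/7 = 0.0743 → 7.43%.

7.4%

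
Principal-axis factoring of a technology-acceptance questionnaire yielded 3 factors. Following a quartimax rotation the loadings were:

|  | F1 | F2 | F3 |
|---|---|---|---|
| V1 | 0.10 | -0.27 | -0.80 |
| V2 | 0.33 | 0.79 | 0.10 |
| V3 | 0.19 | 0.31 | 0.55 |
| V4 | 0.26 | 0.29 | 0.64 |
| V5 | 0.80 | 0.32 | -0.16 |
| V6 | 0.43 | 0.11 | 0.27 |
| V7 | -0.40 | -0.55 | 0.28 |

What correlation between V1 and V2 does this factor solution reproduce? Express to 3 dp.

-0.260

r̂ = Σ λ_i·λ_j across factors = (0.10)(0.33) + (-0.27)(0.79) + (-0.80)(0.10)
  = +0.0330 -0.2133 -0.0800 = -0.2603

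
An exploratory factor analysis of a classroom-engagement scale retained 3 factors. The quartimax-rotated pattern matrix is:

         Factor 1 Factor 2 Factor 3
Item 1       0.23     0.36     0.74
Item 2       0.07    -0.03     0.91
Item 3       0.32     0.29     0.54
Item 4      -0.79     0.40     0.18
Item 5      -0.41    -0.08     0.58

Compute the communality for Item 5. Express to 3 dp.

0.511

h² = (-0.41)² + (-0.08)² + 0.58² = 0.1681 + 0.0064 + 0.3364 = 0.5109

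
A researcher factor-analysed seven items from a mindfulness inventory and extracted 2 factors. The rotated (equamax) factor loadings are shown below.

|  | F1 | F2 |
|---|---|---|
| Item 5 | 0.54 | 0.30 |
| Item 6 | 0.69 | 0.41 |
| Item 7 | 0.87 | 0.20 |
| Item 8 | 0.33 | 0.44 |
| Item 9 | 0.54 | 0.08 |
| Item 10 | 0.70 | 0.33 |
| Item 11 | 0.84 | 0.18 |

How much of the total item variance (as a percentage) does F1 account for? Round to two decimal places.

44.58%

SS loadings for F1 = 0.54² + 0.69² + 0.87² + 0.33² + 0.54² + 0.70² + 0.84² = 3.1207
With 7 standardized items, total variance = 7. Proportion = 3.1207/7 = 0.4458 → 44.58%.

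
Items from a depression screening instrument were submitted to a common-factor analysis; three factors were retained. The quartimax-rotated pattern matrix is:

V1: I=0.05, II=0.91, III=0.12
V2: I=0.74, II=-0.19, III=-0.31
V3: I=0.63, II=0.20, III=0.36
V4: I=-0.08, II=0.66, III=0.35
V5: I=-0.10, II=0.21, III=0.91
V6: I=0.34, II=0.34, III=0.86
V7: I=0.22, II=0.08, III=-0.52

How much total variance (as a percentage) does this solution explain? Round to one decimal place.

SS loadings by factor: 1.1274, 1.5059, 2.2007; total = 4.8340.
Total variance with 7 standardized items is 7, so the solution explains 4.8340/7 = 0.6906 = 69.06%.

69.1%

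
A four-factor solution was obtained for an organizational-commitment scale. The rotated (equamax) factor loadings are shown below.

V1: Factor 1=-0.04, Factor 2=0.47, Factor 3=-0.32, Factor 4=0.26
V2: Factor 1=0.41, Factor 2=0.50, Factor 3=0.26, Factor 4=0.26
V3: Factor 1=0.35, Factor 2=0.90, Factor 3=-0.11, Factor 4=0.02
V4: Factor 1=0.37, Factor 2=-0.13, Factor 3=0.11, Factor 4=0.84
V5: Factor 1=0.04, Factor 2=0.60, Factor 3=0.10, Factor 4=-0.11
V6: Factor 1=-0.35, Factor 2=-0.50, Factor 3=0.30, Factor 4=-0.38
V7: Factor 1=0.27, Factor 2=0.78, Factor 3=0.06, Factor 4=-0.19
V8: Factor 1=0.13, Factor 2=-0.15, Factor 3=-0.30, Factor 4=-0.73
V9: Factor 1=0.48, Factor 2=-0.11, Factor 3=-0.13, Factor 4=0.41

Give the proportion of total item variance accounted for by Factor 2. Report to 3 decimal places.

0.283

SS loadings for Factor 2 = 0.47² + 0.50² + 0.90² + (-0.13)² + 0.60² + (-0.50)² + 0.78² + (-0.15)² + (-0.11)² = 2.5508
Proportion of variance = 2.5508 / 9 = 0.2834.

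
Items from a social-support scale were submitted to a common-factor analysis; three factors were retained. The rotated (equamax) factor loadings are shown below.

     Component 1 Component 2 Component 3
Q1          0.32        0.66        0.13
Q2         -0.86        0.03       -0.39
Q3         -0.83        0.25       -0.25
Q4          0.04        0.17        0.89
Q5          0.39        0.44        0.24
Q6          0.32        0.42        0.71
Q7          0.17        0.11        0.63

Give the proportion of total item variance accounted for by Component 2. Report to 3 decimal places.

0.130

SS loadings for Component 2 = 0.66² + 0.03² + 0.25² + 0.17² + 0.44² + 0.42² + 0.11² = 0.9100
Proportion of variance = 0.9100 / 7 = 0.1300.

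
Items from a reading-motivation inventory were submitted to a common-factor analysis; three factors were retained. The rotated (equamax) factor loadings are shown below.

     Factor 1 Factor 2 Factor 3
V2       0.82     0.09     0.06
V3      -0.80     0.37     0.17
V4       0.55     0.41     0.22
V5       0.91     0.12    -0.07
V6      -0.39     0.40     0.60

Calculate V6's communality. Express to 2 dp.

h² = (-0.39)² + 0.40² + 0.60² = 0.1521 + 0.1600 + 0.3600 = 0.6721

0.67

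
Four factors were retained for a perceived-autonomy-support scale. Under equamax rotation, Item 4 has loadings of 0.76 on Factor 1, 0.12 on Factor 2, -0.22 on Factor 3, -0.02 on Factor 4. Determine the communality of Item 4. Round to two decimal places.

h² = 0.76² + 0.12² + (-0.22)² + (-0.02)² = 0.5776 + 0.0144 + 0.0484 + 0.0004 = 0.6408

0.64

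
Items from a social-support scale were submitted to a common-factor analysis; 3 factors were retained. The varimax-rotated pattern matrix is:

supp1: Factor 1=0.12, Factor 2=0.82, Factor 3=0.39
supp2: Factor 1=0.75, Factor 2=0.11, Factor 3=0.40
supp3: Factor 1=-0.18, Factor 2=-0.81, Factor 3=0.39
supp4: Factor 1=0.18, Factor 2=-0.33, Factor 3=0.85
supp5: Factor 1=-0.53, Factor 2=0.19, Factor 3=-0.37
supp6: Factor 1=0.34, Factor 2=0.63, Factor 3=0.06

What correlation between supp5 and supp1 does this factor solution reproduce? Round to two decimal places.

-0.05

r̂ = Σ λ_i·λ_j across factors = (-0.53)(0.12) + (0.19)(0.82) + (-0.37)(0.39)
  = -0.0636 +0.1558 -0.1443 = -0.0521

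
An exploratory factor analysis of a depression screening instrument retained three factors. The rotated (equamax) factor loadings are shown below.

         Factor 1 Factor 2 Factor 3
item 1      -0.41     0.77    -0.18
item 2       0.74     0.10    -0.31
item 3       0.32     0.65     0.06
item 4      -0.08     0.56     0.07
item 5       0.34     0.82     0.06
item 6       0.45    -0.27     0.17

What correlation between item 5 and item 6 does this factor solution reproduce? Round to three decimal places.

-0.058

r̂ = Σ λ_i·λ_j across factors = (0.34)(0.45) + (0.82)(-0.27) + (0.06)(0.17)
  = +0.1530 -0.2214 +0.0102 = -0.0582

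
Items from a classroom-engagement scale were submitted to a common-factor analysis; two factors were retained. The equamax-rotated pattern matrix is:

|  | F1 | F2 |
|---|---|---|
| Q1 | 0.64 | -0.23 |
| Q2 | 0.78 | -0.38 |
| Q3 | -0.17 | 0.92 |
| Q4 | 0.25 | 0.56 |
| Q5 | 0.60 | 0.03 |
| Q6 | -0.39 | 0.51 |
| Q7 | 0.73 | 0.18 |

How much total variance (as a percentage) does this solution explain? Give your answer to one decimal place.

Communalities: 0.4625, 0.7528, 0.8753, 0.3761, 0.3609, 0.4122, 0.5653; Σh² = 3.8051.
Total variance with 7 standardized items is 7, so the solution explains 3.8051/7 = 0.5436 = 54.36%.

54.4%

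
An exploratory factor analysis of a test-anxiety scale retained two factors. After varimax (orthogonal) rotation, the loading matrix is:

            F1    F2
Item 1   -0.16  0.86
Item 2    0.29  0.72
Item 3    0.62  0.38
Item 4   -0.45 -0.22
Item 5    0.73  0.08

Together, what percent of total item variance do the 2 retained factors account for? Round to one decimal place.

53.7%

SS loadings by factor: 1.2295, 1.4572; total = 2.6867.
Total variance with 5 standardized items is 5, so the solution explains 2.6867/5 = 0.5373 = 53.73%.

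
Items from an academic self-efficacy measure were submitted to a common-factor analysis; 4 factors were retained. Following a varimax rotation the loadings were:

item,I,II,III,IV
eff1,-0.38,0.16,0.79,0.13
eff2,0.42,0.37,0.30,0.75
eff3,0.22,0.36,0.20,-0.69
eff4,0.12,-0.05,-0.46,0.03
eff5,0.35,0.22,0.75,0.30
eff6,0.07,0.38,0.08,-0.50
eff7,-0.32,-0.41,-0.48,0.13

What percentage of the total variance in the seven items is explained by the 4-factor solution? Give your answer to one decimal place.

63.5%

SS loadings by factor: 0.6134, 0.6555, 1.7650, 1.4133; total = 4.4472.
Total variance with 7 standardized items is 7, so the solution explains 4.4472/7 = 0.6353 = 63.53%.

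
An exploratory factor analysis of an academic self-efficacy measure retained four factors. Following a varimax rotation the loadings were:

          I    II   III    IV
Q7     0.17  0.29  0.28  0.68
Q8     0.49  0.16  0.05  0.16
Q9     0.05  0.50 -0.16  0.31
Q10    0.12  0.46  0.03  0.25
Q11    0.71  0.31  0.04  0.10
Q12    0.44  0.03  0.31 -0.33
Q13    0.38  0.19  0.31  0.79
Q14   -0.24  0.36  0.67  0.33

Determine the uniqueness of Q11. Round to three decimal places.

h² = 0.71² + 0.31² + 0.04² + 0.10² = 0.5041 + 0.0961 + 0.0016 + 0.0100 = 0.6118
Uniqueness u² = 1 − h² = 1 − 0.6118 = 0.3882

0.388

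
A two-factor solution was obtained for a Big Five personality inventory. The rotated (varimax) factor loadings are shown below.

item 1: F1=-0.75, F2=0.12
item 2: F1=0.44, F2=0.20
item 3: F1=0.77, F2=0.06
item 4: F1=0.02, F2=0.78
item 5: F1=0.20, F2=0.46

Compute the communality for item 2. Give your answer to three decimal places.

h² = 0.44² + 0.20² = 0.1936 + 0.0400 = 0.2336

0.234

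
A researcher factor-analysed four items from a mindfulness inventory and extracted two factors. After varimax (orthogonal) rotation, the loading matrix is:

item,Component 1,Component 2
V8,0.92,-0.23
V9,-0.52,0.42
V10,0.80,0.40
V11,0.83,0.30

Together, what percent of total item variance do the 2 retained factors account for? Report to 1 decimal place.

SS loadings by factor: 2.4457, 0.4793; total = 2.9250.
Total variance with 4 standardized items is 4, so the solution explains 2.9250/4 = 0.7312 = 73.12%.

73.1%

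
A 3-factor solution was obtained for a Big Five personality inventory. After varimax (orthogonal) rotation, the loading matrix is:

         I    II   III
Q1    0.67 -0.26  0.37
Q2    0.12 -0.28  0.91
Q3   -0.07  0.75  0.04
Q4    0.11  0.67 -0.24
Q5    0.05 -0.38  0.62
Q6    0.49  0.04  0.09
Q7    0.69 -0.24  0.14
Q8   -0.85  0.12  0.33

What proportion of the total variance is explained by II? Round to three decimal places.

SS loadings for II = (-0.26)² + (-0.28)² + 0.75² + 0.67² + (-0.38)² + 0.04² + (-0.24)² + 0.12² = 1.3754
Proportion of variance = 1.3754 / 8 = 0.1719.

0.172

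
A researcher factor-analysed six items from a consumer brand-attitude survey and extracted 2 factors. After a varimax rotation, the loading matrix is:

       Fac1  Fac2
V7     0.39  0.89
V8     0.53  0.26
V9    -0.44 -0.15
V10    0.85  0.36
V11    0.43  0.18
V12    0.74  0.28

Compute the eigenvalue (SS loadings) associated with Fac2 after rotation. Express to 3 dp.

1.123

SS loadings for Fac2 = 0.89² + 0.26² + (-0.15)² + 0.36² + 0.18² + 0.28² = 0.7921 + 0.0676 + 0.0225 + 0.1296 + 0.0324 + 0.0784 = 1.1226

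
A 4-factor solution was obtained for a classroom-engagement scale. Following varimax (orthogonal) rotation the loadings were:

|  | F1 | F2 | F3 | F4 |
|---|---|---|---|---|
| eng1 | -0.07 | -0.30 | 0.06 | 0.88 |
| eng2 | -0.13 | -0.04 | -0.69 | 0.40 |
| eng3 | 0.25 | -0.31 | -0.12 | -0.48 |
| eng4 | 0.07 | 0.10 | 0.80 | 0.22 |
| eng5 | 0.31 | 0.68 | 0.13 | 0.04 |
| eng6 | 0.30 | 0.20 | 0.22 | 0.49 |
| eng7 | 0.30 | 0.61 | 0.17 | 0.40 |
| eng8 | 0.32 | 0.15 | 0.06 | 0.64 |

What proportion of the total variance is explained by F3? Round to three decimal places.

0.154

SS loadings for F3 = 0.06² + (-0.69)² + (-0.12)² + 0.80² + 0.13² + 0.22² + 0.17² + 0.06² = 1.2319
Proportion of variance = 1.2319 / 8 = 0.1540.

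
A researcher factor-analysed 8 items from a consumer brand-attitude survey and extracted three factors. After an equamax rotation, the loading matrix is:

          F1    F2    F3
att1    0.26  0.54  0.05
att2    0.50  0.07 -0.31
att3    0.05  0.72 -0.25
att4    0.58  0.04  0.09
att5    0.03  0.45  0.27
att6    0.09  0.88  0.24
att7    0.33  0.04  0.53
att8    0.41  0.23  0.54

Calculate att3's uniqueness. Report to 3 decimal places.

0.417

h² = 0.05² + 0.72² + (-0.25)² = 0.0025 + 0.5184 + 0.0625 = 0.5834
Uniqueness u² = 1 − h² = 1 − 0.5834 = 0.4166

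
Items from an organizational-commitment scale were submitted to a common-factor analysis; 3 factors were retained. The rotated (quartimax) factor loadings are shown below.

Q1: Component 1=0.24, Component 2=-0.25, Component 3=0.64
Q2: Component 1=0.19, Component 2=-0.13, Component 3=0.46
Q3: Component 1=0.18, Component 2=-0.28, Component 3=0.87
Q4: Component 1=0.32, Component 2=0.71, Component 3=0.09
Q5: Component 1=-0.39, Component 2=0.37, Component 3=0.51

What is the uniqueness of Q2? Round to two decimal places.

0.74

h² = 0.19² + (-0.13)² + 0.46² = 0.0361 + 0.0169 + 0.2116 = 0.2646
Uniqueness u² = 1 − h² = 1 − 0.2646 = 0.7354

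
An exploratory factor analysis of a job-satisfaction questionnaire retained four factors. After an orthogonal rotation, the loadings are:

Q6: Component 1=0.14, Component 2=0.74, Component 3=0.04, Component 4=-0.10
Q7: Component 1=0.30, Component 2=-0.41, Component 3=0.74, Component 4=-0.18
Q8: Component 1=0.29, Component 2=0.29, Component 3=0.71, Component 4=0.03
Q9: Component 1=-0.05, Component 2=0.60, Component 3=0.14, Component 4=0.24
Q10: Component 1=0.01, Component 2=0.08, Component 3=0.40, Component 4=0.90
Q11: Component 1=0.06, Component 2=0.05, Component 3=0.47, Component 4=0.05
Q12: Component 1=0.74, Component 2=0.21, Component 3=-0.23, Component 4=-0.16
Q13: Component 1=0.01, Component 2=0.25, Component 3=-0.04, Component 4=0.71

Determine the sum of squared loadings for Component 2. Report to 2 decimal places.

1.28

SS loadings for Component 2 = 0.74² + (-0.41)² + 0.29² + 0.60² + 0.08² + 0.05² + 0.21² + 0.25² = 0.5476 + 0.1681 + 0.0841 + 0.3600 + 0.0064 + 0.0025 + 0.0441 + 0.0625 = 1.2753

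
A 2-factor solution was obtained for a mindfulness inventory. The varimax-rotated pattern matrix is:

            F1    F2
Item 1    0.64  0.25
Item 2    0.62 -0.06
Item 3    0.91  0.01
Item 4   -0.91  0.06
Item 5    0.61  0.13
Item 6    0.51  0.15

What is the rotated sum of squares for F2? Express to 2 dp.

0.11

SS loadings for F2 = 0.25² + (-0.06)² + 0.01² + 0.06² + 0.13² + 0.15² = 0.0625 + 0.0036 + 0.0001 + 0.0036 + 0.0169 + 0.0225 = 0.1092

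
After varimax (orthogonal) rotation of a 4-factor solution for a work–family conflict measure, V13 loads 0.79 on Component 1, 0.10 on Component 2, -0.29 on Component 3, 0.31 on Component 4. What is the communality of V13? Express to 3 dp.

0.814

h² = 0.79² + 0.10² + (-0.29)² + 0.31² = 0.6241 + 0.0100 + 0.0841 + 0.0961 = 0.8143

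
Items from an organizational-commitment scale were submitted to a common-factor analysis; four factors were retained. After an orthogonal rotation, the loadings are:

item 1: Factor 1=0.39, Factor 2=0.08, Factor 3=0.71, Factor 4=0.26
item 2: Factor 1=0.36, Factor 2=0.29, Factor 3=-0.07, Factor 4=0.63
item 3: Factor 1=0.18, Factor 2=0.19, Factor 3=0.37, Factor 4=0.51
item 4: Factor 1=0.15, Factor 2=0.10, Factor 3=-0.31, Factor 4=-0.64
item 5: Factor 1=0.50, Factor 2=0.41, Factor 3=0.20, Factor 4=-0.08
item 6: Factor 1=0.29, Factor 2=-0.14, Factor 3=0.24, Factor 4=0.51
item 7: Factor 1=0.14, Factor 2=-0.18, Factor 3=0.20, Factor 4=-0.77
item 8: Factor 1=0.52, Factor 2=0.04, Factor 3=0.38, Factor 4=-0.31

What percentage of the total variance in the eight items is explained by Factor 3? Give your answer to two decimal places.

SS loadings for Factor 3 = 0.71² + (-0.07)² + 0.37² + (-0.31)² + 0.20² + 0.24² + 0.20² + 0.38² = 1.0240
With 8 standardized items, total variance = 8. Proportion = 1.0240/8 = 0.1280 → 12.80%.

12.80%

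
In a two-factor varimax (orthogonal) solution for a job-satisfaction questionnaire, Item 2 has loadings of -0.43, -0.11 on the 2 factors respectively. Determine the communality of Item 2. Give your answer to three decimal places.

h² = (-0.43)² + (-0.11)² = 0.1849 + 0.0121 = 0.1970

0.197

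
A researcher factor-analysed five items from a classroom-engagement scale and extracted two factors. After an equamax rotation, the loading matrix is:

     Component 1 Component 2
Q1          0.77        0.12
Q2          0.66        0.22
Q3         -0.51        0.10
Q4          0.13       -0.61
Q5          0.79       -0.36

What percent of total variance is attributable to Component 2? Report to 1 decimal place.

11.5%

SS loadings for Component 2 = 0.12² + 0.22² + 0.10² + (-0.61)² + (-0.36)² = 0.5745
With 5 standardized items, total variance = 5. Proportion = 0.5745/5 = 0.1149 → 11.49%.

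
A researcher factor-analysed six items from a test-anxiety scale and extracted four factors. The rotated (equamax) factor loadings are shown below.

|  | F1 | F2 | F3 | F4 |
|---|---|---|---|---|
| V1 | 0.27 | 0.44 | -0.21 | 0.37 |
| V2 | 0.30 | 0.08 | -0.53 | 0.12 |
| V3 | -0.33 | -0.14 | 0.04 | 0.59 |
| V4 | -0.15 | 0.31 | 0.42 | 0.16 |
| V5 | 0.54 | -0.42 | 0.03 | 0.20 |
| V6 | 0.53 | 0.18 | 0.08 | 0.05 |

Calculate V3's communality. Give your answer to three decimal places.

0.478

h² = (-0.33)² + (-0.14)² + 0.04² + 0.59² = 0.1089 + 0.0196 + 0.0016 + 0.3481 = 0.4782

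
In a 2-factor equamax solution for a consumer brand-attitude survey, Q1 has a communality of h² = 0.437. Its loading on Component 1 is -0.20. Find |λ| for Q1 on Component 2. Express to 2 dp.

0.63

Under orthogonal rotation h² = Σλ², so λ_Component 2² = h² − (0.0400) = 0.437 − 0.0400 = 0.3970.
|λ| = √0.3970 = 0.6301.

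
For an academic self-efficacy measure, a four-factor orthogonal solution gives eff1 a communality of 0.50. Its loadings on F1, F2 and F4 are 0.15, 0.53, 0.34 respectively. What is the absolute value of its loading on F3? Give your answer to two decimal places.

Under orthogonal rotation h² = Σλ², so λ_F3² = h² − (0.4190) = 0.50 − 0.4190 = 0.0810.
|λ| = √0.0810 = 0.2846.

0.28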